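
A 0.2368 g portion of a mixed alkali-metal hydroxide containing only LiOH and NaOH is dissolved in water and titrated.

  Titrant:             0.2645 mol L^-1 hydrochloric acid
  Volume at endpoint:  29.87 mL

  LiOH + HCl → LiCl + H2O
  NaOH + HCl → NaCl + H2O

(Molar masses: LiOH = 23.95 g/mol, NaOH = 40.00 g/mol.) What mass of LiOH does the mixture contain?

n(HCl) = 0.02987 × 0.2645 = 7.901 × 10^-3 mol
Let x = n(LiOH), y = n(NaOH).
Titrant: 1x + 1y = 7.901 × 10^-3;  mass: 23.95x + 40.00y = 0.2368
Solving, x = 4.936 × 10^-3 mol, y = 2.965 × 10^-3 mol
mass of LiOH = 4.936 × 10^-3 × 23.95 = 0.1182 g

0.1182 g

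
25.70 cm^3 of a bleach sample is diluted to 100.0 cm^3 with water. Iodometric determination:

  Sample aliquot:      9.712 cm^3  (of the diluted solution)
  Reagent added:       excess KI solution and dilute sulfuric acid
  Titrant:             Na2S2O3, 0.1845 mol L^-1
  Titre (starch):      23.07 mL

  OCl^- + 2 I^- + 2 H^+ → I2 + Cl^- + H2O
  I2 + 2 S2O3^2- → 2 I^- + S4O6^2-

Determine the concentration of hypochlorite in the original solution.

0.8527 mol/L

n(S2O3^2-) = 0.02307 × 0.1845 = 4.256 × 10^-3 mol
n(I2) = n(S2O3^2-)/2 = 2.128 × 10^-3 mol
n(OCl^-) in the aliquot = 2.128 × 10^-3 mol (1:1 ratio)
[OCl^-]_dilute = 2.128 × 10^-3 / 0.009712 = 0.2191 mol/L
[OCl^-]_original = 0.2191 × 100.0/25.70 = 0.8527 mol/L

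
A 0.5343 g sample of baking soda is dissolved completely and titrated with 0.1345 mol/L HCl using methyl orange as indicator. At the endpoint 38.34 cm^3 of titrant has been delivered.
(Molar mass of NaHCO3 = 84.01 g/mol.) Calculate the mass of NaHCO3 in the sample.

NaHCO3 + HCl → NaCl + H2O + CO2
n(HCl) = 0.03834 L × 0.1345 mol/L = 5.157 × 10^-3 mol
n(NaHCO3) = 5.157 × 10^-3 mol (1:1 ratio)
mass of NaHCO3 = 5.157 × 10^-3 × 84.01 g/mol = 0.4332 g

0.4332 g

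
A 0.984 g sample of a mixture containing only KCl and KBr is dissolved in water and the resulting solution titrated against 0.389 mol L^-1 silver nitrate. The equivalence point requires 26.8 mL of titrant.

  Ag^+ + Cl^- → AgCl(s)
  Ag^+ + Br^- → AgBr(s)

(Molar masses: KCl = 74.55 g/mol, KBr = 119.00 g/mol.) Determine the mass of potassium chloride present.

n(AgNO3) = 0.0268 × 0.389 = 0.0104 mol
Let x = n(KCl), y = n(KBr).
Titrant: 1x + 1y = 0.0104;  mass: 74.55x + 119.00y = 0.984
Solving, x = 5.77 × 10^-3 mol, y = 4.65 × 10^-3 mol
mass of KCl = 5.77 × 10^-3 × 74.55 = 0.430 g

0.430 g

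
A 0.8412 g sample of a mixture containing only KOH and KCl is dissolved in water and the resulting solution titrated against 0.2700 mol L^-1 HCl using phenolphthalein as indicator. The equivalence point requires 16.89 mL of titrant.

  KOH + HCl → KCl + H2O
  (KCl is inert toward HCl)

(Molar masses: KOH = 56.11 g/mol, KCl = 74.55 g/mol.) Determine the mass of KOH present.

n(HCl) = 0.01689 × 0.2700 = 4.560 × 10^-3 mol
Let x = n(KOH), y = n(KCl).
Titrant: 1x = 4.560 × 10^-3;  mass: 56.11x + 74.55y = 0.8412
Solving, x = 4.560 × 10^-3 mol, y = 7.851 × 10^-3 mol
mass of KOH = 4.560 × 10^-3 × 56.11 = 0.2559 g

0.2559 g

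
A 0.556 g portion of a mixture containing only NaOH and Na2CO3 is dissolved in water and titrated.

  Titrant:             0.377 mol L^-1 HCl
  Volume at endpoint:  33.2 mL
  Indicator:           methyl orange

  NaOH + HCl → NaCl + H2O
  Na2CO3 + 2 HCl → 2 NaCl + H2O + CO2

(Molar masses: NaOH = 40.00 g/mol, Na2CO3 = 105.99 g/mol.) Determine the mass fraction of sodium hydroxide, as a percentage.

59.4 %

n(HCl) = 0.0332 × 0.377 = 0.0125 mol
Let x = n(NaOH), y = n(Na2CO3).
Titrant: 1x + 2y = 0.0125;  mass: 40.00x + 105.99y = 0.556
Solving, x = 8.26 × 10^-3 mol, y = 2.13 × 10^-3 mol
mass of NaOH = 8.26 × 10^-3 × 40.00 = 0.330 g
% NaOH = 0.330 / 0.556 × 100 = 59.4 %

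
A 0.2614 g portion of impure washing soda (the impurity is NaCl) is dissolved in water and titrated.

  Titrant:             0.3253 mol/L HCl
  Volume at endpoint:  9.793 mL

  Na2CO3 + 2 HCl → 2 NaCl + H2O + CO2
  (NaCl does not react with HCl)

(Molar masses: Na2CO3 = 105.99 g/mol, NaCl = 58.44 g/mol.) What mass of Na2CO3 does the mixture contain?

0.1688 g

n(HCl) = 0.009793 × 0.3253 = 3.186 × 10^-3 mol
Let x = n(Na2CO3), y = n(NaCl).
Titrant: 2x = 3.186 × 10^-3;  mass: 105.99x + 58.44y = 0.2614
Solving, x = 1.593 × 10^-3 mol, y = 1.584 × 10^-3 mol
mass of Na2CO3 = 1.593 × 10^-3 × 105.99 = 0.1688 g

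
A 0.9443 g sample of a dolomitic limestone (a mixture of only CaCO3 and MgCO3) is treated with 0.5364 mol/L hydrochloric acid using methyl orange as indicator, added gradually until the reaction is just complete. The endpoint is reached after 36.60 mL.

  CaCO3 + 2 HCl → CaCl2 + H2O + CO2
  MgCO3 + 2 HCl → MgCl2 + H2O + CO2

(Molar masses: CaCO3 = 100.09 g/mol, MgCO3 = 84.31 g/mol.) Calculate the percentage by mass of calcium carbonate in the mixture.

n(HCl) = 0.03660 × 0.5364 = 0.01963 mol
Let x = n(CaCO3), y = n(MgCO3).
Titrant: 2x + 2y = 0.01963;  mass: 100.09x + 84.31y = 0.9443
Solving, x = 7.396 × 10^-3 mol, y = 2.420 × 10^-3 mol
mass of CaCO3 = 7.396 × 10^-3 × 100.09 = 0.7402 g
% CaCO3 = 0.7402 / 0.9443 × 100 = 78.39 %

78.39 %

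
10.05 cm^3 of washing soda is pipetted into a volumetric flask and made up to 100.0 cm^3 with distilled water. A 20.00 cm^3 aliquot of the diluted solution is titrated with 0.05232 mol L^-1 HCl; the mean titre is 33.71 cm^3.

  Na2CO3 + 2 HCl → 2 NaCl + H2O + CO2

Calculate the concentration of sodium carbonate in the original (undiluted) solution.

n(HCl) = 0.03371 × 0.05232 = 1.764 × 10^-3 mol
From the 1:2 ratio, n(Na2CO3) in the aliquot = 1/2 × 1.764 × 10^-3 = 8.819 × 10^-4 mol
[Na2CO3]_dilute = 8.819 × 10^-4 / 0.02000 = 0.04409 mol/L
Dilution factor = 100.0 / 10.05 = 9.950
[Na2CO3]_stock = 0.04409 × 9.950 = 0.4387 mol/L

0.4387 mol/L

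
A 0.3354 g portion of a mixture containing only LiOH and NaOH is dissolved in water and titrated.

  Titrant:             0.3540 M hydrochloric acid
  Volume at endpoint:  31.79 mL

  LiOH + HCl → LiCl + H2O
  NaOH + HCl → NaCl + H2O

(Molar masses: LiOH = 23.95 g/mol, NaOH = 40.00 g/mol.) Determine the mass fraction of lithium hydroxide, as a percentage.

n(HCl) = 0.03179 × 0.3540 = 0.01125 mol
Let x = n(LiOH), y = n(NaOH).
Titrant: 1x + 1y = 0.01125;  mass: 23.95x + 40.00y = 0.3354
Solving, x = 7.149 × 10^-3 mol, y = 4.104 × 10^-3 mol
mass of LiOH = 7.149 × 10^-3 × 23.95 = 0.1712 g
% LiOH = 0.1712 / 0.3354 × 100 = 51.05 %

51.05 %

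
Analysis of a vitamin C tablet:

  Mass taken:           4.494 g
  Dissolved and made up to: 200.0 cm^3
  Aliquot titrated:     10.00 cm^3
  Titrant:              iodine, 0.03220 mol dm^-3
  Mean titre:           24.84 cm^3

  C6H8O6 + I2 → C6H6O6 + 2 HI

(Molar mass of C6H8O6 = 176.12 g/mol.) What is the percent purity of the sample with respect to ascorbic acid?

n(I2) per titration = 0.02484 × 0.03220 = 7.998 × 10^-4 mol
n(C6H8O6) in each aliquot = 7.998 × 10^-4 mol (1:1 ratio)
n(C6H8O6) in the whole flask = 7.998 × 10^-4 × 200.0/10.00 = 0.01600 mol
mass of C6H8O6 = 0.01600 × 176.12 = 2.817 g
% C6H8O6 = 2.817 / 4.494 × 100 = 62.69 %

62.69 %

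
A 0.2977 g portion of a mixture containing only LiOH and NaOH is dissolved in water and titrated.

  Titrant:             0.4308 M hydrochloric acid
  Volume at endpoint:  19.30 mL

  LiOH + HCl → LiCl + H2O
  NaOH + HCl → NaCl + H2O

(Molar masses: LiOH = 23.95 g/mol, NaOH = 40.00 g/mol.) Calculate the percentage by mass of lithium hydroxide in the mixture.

n(HCl) = 0.01930 × 0.4308 = 8.314 × 10^-3 mol
Let x = n(LiOH), y = n(NaOH).
Titrant: 1x + 1y = 8.314 × 10^-3;  mass: 23.95x + 40.00y = 0.2977
Solving, x = 2.173 × 10^-3 mol, y = 6.141 × 10^-3 mol
mass of LiOH = 2.173 × 10^-3 × 23.95 = 0.05204 g
% LiOH = 0.05204 / 0.2977 × 100 = 17.48 %

17.48 %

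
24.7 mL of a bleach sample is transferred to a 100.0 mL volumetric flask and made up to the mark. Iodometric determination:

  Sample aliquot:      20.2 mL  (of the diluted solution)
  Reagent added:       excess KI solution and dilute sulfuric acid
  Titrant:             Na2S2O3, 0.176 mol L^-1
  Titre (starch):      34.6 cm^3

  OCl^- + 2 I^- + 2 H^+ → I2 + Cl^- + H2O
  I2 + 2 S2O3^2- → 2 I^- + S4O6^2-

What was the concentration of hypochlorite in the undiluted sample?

n(S2O3^2-) = 0.0346 × 0.176 = 6.09 × 10^-3 mol
n(I2) = n(S2O3^2-)/2 = 3.04 × 10^-3 mol
n(OCl^-) in the aliquot = 3.04 × 10^-3 mol (1:1 ratio)
[OCl^-]_dilute = 3.04 × 10^-3 / 0.0202 = 0.151 mol/L
[OCl^-]_original = 0.151 × 100.0/24.7 = 0.610 mol/L

0.610 mol/L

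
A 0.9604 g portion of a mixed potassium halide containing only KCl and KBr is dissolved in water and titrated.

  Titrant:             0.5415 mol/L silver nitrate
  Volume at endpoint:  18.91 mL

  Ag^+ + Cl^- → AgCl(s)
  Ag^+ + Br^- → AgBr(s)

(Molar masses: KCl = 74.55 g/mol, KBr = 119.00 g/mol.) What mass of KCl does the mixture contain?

n(AgNO3) = 0.01891 × 0.5415 = 0.01024 mol
Let x = n(KCl), y = n(KBr).
Titrant: 1x + 1y = 0.01024;  mass: 74.55x + 119.00y = 0.9604
Solving, x = 5.807 × 10^-3 mol, y = 4.433 × 10^-3 mol
mass of KCl = 5.807 × 10^-3 × 74.55 = 0.4329 g

0.4329 g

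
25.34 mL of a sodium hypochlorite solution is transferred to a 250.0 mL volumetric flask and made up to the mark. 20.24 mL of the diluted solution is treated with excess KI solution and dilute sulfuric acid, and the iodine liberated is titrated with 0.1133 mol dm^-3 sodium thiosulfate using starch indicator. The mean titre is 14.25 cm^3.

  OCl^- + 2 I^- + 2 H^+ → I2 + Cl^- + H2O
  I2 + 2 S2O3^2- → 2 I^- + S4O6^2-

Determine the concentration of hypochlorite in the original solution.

0.3935 mol/L

n(S2O3^2-) = 0.01425 × 0.1133 = 1.615 × 10^-3 mol
n(I2) = n(S2O3^2-)/2 = 8.073 × 10^-4 mol
n(OCl^-) in the aliquot = 8.073 × 10^-4 mol (1:1 ratio)
[OCl^-]_dilute = 8.073 × 10^-4 / 0.02024 = 0.03988 mol/L
[OCl^-]_original = 0.03988 × 250.0/25.34 = 0.3935 mol/L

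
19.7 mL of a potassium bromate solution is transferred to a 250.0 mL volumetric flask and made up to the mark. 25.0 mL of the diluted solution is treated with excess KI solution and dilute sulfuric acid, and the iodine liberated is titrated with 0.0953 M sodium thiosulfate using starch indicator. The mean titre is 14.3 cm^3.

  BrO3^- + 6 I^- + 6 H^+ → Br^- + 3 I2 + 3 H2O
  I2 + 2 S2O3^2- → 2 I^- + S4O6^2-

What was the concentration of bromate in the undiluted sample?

0.115 M

n(S2O3^2-) = 0.0143 × 0.0953 = 1.36 × 10^-3 mol
n(I2) = n(S2O3^2-)/2 = 6.81 × 10^-4 mol
From the 1:3 ratio, n(BrO3^-) in the aliquot = 1/3 × 6.81 × 10^-4 = 2.27 × 10^-4 mol
[BrO3^-]_dilute = 2.27 × 10^-4 / 0.0250 = 0.00909 mol/L
[BrO3^-]_original = 0.00909 × 250.0/19.7 = 0.115 mol/L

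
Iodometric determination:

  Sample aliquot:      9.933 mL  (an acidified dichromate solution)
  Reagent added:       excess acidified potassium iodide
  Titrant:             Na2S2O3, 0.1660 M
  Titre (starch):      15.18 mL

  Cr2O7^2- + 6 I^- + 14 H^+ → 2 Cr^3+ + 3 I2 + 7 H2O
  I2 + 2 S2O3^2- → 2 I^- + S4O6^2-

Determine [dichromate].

0.04228 M

n(S2O3^2-) = 0.01518 × 0.1660 = 2.520 × 10^-3 mol
n(I2) = n(S2O3^2-)/2 = 1.260 × 10^-3 mol
From the 1:3 ratio, n(Cr2O7^2-) in the aliquot = 1/3 × 1.260 × 10^-3 = 4.200 × 10^-4 mol
[Cr2O7^2-] = 4.200 × 10^-4 / 0.009933 = 0.04228 mol/L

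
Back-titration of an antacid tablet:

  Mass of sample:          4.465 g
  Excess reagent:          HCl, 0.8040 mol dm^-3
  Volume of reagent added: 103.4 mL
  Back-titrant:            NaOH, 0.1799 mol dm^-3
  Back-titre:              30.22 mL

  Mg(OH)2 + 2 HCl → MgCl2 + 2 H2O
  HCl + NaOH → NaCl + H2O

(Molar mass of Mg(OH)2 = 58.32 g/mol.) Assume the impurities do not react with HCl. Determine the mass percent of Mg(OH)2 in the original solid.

50.74 %

n(HCl) added = 0.1034 × 0.8040 = 0.08313 mol
n(NaOH) used in back-titration = 0.03022 × 0.1799 = 5.437 × 10^-3 mol
n(HCl) left over = 5.437 × 10^-3 mol (1:1 ratio)
n(HCl) consumed by analyte = 0.08313 − 5.437 × 10^-3 = 0.07770 mol
From the 1:2 ratio, n(Mg(OH)2) = 1/2 × 0.07770 = 0.03885 mol
mass of Mg(OH)2 = 0.03885 × 58.32 = 2.266 g
% Mg(OH)2 = 2.266 / 4.465 × 100 = 50.74 %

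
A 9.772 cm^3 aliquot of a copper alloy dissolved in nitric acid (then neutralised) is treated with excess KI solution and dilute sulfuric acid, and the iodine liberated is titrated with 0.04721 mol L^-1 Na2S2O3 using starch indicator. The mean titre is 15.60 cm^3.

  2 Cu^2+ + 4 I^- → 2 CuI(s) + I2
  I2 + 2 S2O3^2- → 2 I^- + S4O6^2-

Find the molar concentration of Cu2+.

0.07537 mol/L

n(S2O3^2-) = 0.01560 × 0.04721 = 7.365 × 10^-4 mol
n(I2) = n(S2O3^2-)/2 = 3.682 × 10^-4 mol
From the 2:1 ratio, n(Cu2+) in the aliquot = 2/1 × 3.682 × 10^-4 = 7.365 × 10^-4 mol
[Cu2+] = 7.365 × 10^-4 / 0.009772 = 0.07537 mol/L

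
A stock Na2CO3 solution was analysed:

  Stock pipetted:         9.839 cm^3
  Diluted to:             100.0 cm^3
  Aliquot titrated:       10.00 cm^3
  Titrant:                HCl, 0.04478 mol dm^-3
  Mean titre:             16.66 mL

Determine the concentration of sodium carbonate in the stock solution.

Na2CO3 + 2 HCl → 2 NaCl + H2O + CO2
n(HCl) = 0.01666 × 0.04478 = 7.460 × 10^-4 mol
From the 1:2 ratio, n(Na2CO3) in the aliquot = 1/2 × 7.460 × 10^-4 = 3.730 × 10^-4 mol
[Na2CO3]_dilute = 3.730 × 10^-4 / 0.01000 = 0.03730 mol/L
Dilution factor = 100.0 / 9.839 = 10.16
[Na2CO3]_stock = 0.03730 × 10.16 = 0.3791 mol/L

0.3791 mol/L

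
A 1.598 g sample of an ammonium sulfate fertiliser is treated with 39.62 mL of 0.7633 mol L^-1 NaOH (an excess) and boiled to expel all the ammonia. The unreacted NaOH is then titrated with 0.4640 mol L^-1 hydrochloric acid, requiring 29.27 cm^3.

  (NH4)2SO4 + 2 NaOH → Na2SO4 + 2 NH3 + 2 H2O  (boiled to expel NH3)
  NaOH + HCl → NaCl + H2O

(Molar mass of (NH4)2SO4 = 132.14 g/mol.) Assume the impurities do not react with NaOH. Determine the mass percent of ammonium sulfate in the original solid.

n(NaOH) added = 0.03962 × 0.7633 = 0.03024 mol
n(HCl) used in back-titration = 0.02927 × 0.4640 = 0.01358 mol
n(NaOH) left over = 0.01358 mol (1:1 ratio)
n(NaOH) consumed by analyte = 0.03024 − 0.01358 = 0.01666 mol
From the 1:2 ratio, n((NH4)2SO4) = 1/2 × 0.01666 = 8.330 × 10^-3 mol
mass of (NH4)2SO4 = 8.330 × 10^-3 × 132.14 = 1.101 g
% (NH4)2SO4 = 1.101 / 1.598 × 100 = 68.88 %

68.88 %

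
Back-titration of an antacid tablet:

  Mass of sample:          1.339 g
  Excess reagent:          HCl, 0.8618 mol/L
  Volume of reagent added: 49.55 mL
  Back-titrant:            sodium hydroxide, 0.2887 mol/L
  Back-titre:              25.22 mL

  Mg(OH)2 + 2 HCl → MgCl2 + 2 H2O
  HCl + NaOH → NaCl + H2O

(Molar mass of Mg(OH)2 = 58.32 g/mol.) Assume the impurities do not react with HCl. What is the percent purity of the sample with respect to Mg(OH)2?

77.14 %

n(HCl) added = 0.04955 × 0.8618 = 0.04270 mol
n(NaOH) used in back-titration = 0.02522 × 0.2887 = 7.281 × 10^-3 mol
n(HCl) left over = 7.281 × 10^-3 mol (1:1 ratio)
n(HCl) consumed by analyte = 0.04270 − 7.281 × 10^-3 = 0.03542 mol
From the 1:2 ratio, n(Mg(OH)2) = 1/2 × 0.03542 = 0.01771 mol
mass of Mg(OH)2 = 0.01771 × 58.32 = 1.033 g
% Mg(OH)2 = 1.033 / 1.339 × 100 = 77.14 %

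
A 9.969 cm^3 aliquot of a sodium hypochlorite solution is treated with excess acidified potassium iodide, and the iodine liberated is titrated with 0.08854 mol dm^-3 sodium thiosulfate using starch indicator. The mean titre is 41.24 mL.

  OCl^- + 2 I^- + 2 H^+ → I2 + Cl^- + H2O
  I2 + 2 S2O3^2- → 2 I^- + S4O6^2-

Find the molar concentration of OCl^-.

0.1831 mol/L

n(S2O3^2-) = 0.04124 × 0.08854 = 3.651 × 10^-3 mol
n(I2) = n(S2O3^2-)/2 = 1.826 × 10^-3 mol
n(OCl^-) in the aliquot = 1.826 × 10^-3 mol (1:1 ratio)
[OCl^-] = 1.826 × 10^-3 / 0.009969 = 0.1831 mol/L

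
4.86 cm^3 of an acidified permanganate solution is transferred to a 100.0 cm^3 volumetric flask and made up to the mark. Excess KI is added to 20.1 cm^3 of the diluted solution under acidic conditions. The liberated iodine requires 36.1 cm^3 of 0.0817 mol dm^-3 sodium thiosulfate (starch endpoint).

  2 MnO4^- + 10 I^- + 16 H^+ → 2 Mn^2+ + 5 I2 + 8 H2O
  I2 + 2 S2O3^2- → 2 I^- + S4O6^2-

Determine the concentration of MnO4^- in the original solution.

n(S2O3^2-) = 0.0361 × 0.0817 = 2.95 × 10^-3 mol
n(I2) = n(S2O3^2-)/2 = 1.47 × 10^-3 mol
From the 2:5 ratio, n(MnO4^-) in the aliquot = 2/5 × 1.47 × 10^-3 = 5.90 × 10^-4 mol
[MnO4^-]_dilute = 5.90 × 10^-4 / 0.0201 = 0.0293 mol/L
[MnO4^-]_original = 0.0293 × 100.0/4.86 = 0.604 mol/L

0.604 mol/L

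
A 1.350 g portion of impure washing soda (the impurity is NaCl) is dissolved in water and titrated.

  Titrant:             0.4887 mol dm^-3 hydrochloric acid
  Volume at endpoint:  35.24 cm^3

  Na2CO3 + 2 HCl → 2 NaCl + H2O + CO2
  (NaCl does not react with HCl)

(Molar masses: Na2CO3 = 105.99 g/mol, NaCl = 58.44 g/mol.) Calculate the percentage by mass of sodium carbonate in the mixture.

n(HCl) = 0.03524 × 0.4887 = 0.01722 mol
Let x = n(Na2CO3), y = n(NaCl).
Titrant: 2x = 0.01722;  mass: 105.99x + 58.44y = 1.350
Solving, x = 8.611 × 10^-3 mol, y = 7.483 × 10^-3 mol
mass of Na2CO3 = 8.611 × 10^-3 × 105.99 = 0.9127 g
% Na2CO3 = 0.9127 / 1.350 × 100 = 67.61 %

67.61 %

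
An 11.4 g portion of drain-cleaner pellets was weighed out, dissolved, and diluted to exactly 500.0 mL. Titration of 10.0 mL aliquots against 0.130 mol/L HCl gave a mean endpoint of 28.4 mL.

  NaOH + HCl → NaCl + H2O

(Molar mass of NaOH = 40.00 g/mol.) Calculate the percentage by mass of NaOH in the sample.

n(HCl) per titration = 0.0284 × 0.130 = 3.69 × 10^-3 mol
n(NaOH) in each aliquot = 3.69 × 10^-3 mol (1:1 ratio)
n(NaOH) in the whole flask = 3.69 × 10^-3 × 500.0/10.0 = 0.185 mol
mass of NaOH = 0.185 × 40.00 = 7.38 g
% NaOH = 7.38 / 11.4 × 100 = 64.8 %

64.8 %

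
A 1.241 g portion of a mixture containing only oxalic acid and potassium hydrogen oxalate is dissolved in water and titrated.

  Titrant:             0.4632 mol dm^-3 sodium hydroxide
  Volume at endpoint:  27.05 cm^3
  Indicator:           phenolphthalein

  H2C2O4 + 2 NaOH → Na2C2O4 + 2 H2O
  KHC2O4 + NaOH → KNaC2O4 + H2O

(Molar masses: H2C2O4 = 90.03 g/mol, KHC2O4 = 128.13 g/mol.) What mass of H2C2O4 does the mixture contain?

0.1974 g

n(NaOH) = 0.02705 × 0.4632 = 0.01253 mol
Let x = n(H2C2O4), y = n(KHC2O4).
Titrant: 2x + 1y = 0.01253;  mass: 90.03x + 128.13y = 1.241
Solving, x = 2.192 × 10^-3 mol, y = 8.145 × 10^-3 mol
mass of H2C2O4 = 2.192 × 10^-3 × 90.03 = 0.1974 g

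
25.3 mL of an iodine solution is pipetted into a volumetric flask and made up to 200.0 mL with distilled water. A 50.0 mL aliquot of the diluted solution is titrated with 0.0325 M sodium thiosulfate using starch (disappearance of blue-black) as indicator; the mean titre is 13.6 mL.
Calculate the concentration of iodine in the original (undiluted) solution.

I2 + 2 S2O3^2- → 2 I^- + S4O6^2-
n(Na2S2O3) = 0.0136 × 0.0325 = 4.42 × 10^-4 mol
From the 1:2 ratio, n(I2) in the aliquot = 1/2 × 4.42 × 10^-4 = 2.21 × 10^-4 mol
[I2]_dilute = 2.21 × 10^-4 / 0.0500 = 0.00442 mol/L
Dilution factor = 200.0 / 25.3 = 7.905
[I2]_stock = 0.00442 × 7.905 = 0.0349 mol/L

0.0349 M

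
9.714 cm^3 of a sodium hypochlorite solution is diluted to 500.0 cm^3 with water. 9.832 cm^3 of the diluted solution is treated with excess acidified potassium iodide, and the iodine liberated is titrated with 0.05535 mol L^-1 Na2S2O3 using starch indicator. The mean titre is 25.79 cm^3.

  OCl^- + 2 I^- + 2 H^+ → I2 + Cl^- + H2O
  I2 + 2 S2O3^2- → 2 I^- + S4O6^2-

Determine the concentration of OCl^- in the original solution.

n(S2O3^2-) = 0.02579 × 0.05535 = 1.427 × 10^-3 mol
n(I2) = n(S2O3^2-)/2 = 7.137 × 10^-4 mol
n(OCl^-) in the aliquot = 7.137 × 10^-4 mol (1:1 ratio)
[OCl^-]_dilute = 7.137 × 10^-4 / 0.009832 = 0.07259 mol/L
[OCl^-]_original = 0.07259 × 500.0/9.714 = 3.737 mol/L

3.737 mol/L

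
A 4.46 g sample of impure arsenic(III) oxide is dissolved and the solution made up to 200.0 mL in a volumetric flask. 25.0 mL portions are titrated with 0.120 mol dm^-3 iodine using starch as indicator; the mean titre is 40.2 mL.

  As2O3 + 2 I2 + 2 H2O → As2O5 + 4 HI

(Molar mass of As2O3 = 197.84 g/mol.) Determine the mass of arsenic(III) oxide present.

3.82 g

n(I2) per titration = 0.0402 × 0.120 = 4.82 × 10^-3 mol
From the 1:2 ratio, n(As2O3) in each aliquot = 1/2 × 4.82 × 10^-3 = 2.41 × 10^-3 mol
n(As2O3) in the whole flask = 2.41 × 10^-3 × 200.0/25.0 = 0.0193 mol
mass of As2O3 = 0.0193 × 197.84 = 3.82 g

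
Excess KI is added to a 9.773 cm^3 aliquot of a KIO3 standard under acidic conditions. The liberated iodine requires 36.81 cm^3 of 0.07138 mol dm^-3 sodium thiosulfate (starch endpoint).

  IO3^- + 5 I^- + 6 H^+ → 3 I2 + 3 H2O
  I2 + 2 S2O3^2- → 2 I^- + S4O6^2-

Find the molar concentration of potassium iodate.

n(S2O3^2-) = 0.03681 × 0.07138 = 2.627 × 10^-3 mol
n(I2) = n(S2O3^2-)/2 = 1.314 × 10^-3 mol
From the 1:3 ratio, n(IO3^-) in the aliquot = 1/3 × 1.314 × 10^-3 = 4.379 × 10^-4 mol
[IO3^-] = 4.379 × 10^-4 / 0.009773 = 0.04481 mol/L

0.04481 mol/L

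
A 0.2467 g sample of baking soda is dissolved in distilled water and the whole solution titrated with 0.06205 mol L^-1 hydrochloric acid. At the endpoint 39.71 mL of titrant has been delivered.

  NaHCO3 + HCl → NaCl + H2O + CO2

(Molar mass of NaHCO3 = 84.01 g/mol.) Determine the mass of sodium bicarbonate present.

n(HCl) = 0.03971 L × 0.06205 mol/L = 2.464 × 10^-3 mol
n(NaHCO3) = 2.464 × 10^-3 mol (1:1 ratio)
mass of NaHCO3 = 2.464 × 10^-3 × 84.01 g/mol = 0.2070 g

0.2070 g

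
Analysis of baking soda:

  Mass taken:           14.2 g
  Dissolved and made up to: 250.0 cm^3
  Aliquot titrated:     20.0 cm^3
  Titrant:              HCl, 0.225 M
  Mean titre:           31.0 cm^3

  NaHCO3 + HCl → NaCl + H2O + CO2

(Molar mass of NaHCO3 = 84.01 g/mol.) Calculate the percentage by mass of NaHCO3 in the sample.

51.6 %

n(HCl) per titration = 0.0310 × 0.225 = 6.98 × 10^-3 mol
n(NaHCO3) in each aliquot = 6.98 × 10^-3 mol (1:1 ratio)
n(NaHCO3) in the whole flask = 6.98 × 10^-3 × 250.0/20.0 = 0.0872 mol
mass of NaHCO3 = 0.0872 × 84.01 = 7.32 g
% NaHCO3 = 7.32 / 14.2 × 100 = 51.6 %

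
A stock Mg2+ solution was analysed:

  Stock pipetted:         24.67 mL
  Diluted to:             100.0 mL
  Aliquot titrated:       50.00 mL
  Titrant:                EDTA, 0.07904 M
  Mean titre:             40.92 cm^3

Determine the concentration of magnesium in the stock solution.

Mg^2+ + EDTA^4- → [Mg(EDTA)]^2-
n(EDTA) = 0.04092 × 0.07904 = 3.234 × 10^-3 mol
n(Mg2+) in the aliquot = 3.234 × 10^-3 mol (1:1 ratio)
[Mg2+]_dilute = 3.234 × 10^-3 / 0.05000 = 0.06469 mol/L
Dilution factor = 100.0 / 24.67 = 4.054
[Mg2+]_stock = 0.06469 × 4.054 = 0.2622 mol/L

0.2622 M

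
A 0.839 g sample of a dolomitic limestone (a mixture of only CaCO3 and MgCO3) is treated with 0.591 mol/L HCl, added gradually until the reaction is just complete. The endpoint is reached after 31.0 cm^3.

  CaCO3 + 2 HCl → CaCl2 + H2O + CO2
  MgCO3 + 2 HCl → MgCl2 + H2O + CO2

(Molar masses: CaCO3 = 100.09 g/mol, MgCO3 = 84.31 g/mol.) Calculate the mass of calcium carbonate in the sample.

n(HCl) = 0.0310 × 0.591 = 0.0183 mol
Let x = n(CaCO3), y = n(MgCO3).
Titrant: 2x + 2y = 0.0183;  mass: 100.09x + 84.31y = 0.839
Solving, x = 4.23 × 10^-3 mol, y = 4.94 × 10^-3 mol
mass of CaCO3 = 4.23 × 10^-3 × 100.09 = 0.423 g

0.423 g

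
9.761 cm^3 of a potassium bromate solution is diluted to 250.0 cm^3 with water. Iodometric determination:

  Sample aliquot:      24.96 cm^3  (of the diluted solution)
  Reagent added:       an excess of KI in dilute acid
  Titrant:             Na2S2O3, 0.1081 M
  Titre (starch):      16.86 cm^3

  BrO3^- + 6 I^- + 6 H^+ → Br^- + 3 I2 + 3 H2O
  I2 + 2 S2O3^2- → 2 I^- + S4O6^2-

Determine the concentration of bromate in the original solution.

n(S2O3^2-) = 0.01686 × 0.1081 = 1.823 × 10^-3 mol
n(I2) = n(S2O3^2-)/2 = 9.113 × 10^-4 mol
From the 1:3 ratio, n(BrO3^-) in the aliquot = 1/3 × 9.113 × 10^-4 = 3.038 × 10^-4 mol
[BrO3^-]_dilute = 3.038 × 10^-4 / 0.02496 = 0.01217 mol/L
[BrO3^-]_original = 0.01217 × 250.0/9.761 = 0.3117 mol/L

0.3117 M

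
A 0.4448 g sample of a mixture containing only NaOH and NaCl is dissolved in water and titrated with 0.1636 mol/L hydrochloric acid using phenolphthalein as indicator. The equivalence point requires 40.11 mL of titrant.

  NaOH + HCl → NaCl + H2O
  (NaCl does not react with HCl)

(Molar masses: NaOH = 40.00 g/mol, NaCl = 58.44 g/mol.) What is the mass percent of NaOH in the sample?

n(HCl) = 0.04011 × 0.1636 = 6.562 × 10^-3 mol
Let x = n(NaOH), y = n(NaCl).
Titrant: 1x = 6.562 × 10^-3;  mass: 40.00x + 58.44y = 0.4448
Solving, x = 6.562 × 10^-3 mol, y = 3.120 × 10^-3 mol
mass of NaOH = 6.562 × 10^-3 × 40.00 = 0.2625 g
% NaOH = 0.2625 / 0.4448 × 100 = 59.01 %

59.01 %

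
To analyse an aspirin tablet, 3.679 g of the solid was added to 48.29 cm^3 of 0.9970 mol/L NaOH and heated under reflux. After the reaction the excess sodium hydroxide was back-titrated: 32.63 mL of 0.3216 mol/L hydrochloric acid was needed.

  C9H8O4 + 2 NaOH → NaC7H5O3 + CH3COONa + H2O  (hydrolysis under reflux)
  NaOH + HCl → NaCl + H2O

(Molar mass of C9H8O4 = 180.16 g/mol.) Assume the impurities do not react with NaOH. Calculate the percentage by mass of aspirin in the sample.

92.19 %

n(NaOH) added = 0.04829 × 0.9970 = 0.04815 mol
n(HCl) used in back-titration = 0.03263 × 0.3216 = 0.01049 mol
n(NaOH) left over = 0.01049 mol (1:1 ratio)
n(NaOH) consumed by analyte = 0.04815 − 0.01049 = 0.03765 mol
From the 1:2 ratio, n(C9H8O4) = 1/2 × 0.03765 = 0.01883 mol
mass of C9H8O4 = 0.01883 × 180.16 = 3.392 g
% C9H8O4 = 3.392 / 3.679 × 100 = 92.19 %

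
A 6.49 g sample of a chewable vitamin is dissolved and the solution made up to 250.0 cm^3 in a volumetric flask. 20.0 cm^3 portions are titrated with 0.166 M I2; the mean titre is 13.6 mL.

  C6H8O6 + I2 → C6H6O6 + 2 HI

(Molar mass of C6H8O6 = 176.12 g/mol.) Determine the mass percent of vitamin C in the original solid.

n(I2) per titration = 0.0136 × 0.166 = 2.26 × 10^-3 mol
n(C6H8O6) in each aliquot = 2.26 × 10^-3 mol (1:1 ratio)
n(C6H8O6) in the whole flask = 2.26 × 10^-3 × 250.0/20.0 = 0.0282 mol
mass of C6H8O6 = 0.0282 × 176.12 = 4.97 g
% C6H8O6 = 4.97 / 6.49 × 100 = 76.6 %

76.6 %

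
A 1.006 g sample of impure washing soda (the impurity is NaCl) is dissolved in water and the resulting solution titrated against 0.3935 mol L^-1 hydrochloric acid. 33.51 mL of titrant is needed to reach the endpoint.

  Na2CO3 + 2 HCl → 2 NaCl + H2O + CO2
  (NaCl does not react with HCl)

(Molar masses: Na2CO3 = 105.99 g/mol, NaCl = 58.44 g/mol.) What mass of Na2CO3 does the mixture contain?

0.6988 g

n(HCl) = 0.03351 × 0.3935 = 0.01319 mol
Let x = n(Na2CO3), y = n(NaCl).
Titrant: 2x = 0.01319;  mass: 105.99x + 58.44y = 1.006
Solving, x = 6.593 × 10^-3 mol, y = 5.257 × 10^-3 mol
mass of Na2CO3 = 6.593 × 10^-3 × 105.99 = 0.6988 g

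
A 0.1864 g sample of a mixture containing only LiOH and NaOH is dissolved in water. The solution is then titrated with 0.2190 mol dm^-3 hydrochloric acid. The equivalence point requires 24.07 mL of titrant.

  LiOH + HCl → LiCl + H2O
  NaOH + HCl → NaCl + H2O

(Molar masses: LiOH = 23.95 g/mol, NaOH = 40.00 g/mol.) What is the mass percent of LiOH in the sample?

n(HCl) = 0.02407 × 0.2190 = 5.271 × 10^-3 mol
Let x = n(LiOH), y = n(NaOH).
Titrant: 1x + 1y = 5.271 × 10^-3;  mass: 23.95x + 40.00y = 0.1864
Solving, x = 1.524 × 10^-3 mol, y = 3.748 × 10^-3 mol
mass of LiOH = 1.524 × 10^-3 × 23.95 = 0.03649 g
% LiOH = 0.03649 / 0.1864 × 100 = 19.58 %

19.58 %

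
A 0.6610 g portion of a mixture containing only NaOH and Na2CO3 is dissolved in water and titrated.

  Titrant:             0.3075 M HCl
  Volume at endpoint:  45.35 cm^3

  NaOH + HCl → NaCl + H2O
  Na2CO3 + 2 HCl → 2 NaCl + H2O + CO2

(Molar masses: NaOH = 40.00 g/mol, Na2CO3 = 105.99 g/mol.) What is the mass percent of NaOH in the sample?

n(HCl) = 0.04535 × 0.3075 = 0.01395 mol
Let x = n(NaOH), y = n(Na2CO3).
Titrant: 1x + 2y = 0.01395;  mass: 40.00x + 105.99y = 0.6610
Solving, x = 6.004 × 10^-3 mol, y = 3.971 × 10^-3 mol
mass of NaOH = 6.004 × 10^-3 × 40.00 = 0.2402 g
% NaOH = 0.2402 / 0.6610 × 100 = 36.33 %

36.33 %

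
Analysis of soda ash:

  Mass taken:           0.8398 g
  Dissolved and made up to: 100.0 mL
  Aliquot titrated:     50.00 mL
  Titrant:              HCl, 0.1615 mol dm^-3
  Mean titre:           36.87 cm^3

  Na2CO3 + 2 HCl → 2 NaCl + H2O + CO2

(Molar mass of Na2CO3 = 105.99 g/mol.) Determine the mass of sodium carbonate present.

n(HCl) per titration = 0.03687 × 0.1615 = 5.955 × 10^-3 mol
From the 1:2 ratio, n(Na2CO3) in each aliquot = 1/2 × 5.955 × 10^-3 = 2.977 × 10^-3 mol
n(Na2CO3) in the whole flask = 2.977 × 10^-3 × 100.0/50.00 = 5.955 × 10^-3 mol
mass of Na2CO3 = 5.955 × 10^-3 × 105.99 = 0.6311 g

0.6311 g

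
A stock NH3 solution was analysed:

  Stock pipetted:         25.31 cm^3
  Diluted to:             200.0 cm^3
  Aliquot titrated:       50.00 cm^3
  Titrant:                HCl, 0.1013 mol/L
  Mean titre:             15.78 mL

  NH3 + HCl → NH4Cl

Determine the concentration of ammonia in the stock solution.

n(HCl) = 0.01578 × 0.1013 = 1.599 × 10^-3 mol
n(NH3) in the aliquot = 1.599 × 10^-3 mol (1:1 ratio)
[NH3]_dilute = 1.599 × 10^-3 / 0.05000 = 0.03197 mol/L
Dilution factor = 200.0 / 25.31 = 7.902
[NH3]_stock = 0.03197 × 7.902 = 0.2526 mol/L

0.2526 mol/L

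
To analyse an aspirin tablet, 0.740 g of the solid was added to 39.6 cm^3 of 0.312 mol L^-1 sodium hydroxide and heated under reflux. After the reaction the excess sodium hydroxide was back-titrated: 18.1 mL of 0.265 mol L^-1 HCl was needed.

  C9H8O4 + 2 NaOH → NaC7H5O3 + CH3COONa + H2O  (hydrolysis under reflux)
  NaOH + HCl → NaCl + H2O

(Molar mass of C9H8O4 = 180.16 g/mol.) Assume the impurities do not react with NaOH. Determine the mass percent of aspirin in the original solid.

n(NaOH) added = 0.0396 × 0.312 = 0.0124 mol
n(HCl) used in back-titration = 0.0181 × 0.265 = 4.80 × 10^-3 mol
n(NaOH) left over = 4.80 × 10^-3 mol (1:1 ratio)
n(NaOH) consumed by analyte = 0.0124 − 4.80 × 10^-3 = 7.56 × 10^-3 mol
From the 1:2 ratio, n(C9H8O4) = 1/2 × 7.56 × 10^-3 = 3.78 × 10^-3 mol
mass of C9H8O4 = 3.78 × 10^-3 × 180.16 = 0.681 g
% C9H8O4 = 0.681 / 0.740 × 100 = 92.0 %

92.0 %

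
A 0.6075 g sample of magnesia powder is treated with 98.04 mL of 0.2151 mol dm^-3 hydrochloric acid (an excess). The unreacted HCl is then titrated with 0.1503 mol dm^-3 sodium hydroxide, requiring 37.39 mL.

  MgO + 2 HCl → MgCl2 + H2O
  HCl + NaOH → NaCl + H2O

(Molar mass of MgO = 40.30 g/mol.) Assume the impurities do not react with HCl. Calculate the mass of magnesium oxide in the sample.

0.3117 g

n(HCl) added = 0.09804 × 0.2151 = 0.02109 mol
n(NaOH) used in back-titration = 0.03739 × 0.1503 = 5.620 × 10^-3 mol
n(HCl) left over = 5.620 × 10^-3 mol (1:1 ratio)
n(HCl) consumed by analyte = 0.02109 − 5.620 × 10^-3 = 0.01547 mol
From the 1:2 ratio, n(MgO) = 1/2 × 0.01547 = 7.734 × 10^-3 mol
mass of MgO = 7.734 × 10^-3 × 40.30 = 0.3117 g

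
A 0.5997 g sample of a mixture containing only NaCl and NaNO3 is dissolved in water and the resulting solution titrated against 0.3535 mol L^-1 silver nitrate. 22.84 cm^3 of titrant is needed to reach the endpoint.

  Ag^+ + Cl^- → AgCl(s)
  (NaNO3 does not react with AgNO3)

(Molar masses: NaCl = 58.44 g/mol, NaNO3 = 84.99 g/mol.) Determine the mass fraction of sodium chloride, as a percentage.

78.68 %

n(AgNO3) = 0.02284 × 0.3535 = 8.074 × 10^-3 mol
Let x = n(NaCl), y = n(NaNO3).
Titrant: 1x = 8.074 × 10^-3;  mass: 58.44x + 84.99y = 0.5997
Solving, x = 8.074 × 10^-3 mol, y = 1.504 × 10^-3 mol
mass of NaCl = 8.074 × 10^-3 × 58.44 = 0.4718 g
% NaCl = 0.4718 / 0.5997 × 100 = 78.68 %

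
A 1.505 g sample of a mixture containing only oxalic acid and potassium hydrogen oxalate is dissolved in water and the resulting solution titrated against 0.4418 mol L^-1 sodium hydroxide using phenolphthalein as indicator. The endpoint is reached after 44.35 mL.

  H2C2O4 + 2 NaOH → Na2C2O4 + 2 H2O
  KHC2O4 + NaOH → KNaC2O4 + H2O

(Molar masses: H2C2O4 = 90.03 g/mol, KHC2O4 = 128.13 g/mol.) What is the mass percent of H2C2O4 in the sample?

36.19 %

n(NaOH) = 0.04435 × 0.4418 = 0.01959 mol
Let x = n(H2C2O4), y = n(KHC2O4).
Titrant: 2x + 1y = 0.01959;  mass: 90.03x + 128.13y = 1.505
Solving, x = 6.049 × 10^-3 mol, y = 7.495 × 10^-3 mol
mass of H2C2O4 = 6.049 × 10^-3 × 90.03 = 0.5446 g
% H2C2O4 = 0.5446 / 1.505 × 100 = 36.19 %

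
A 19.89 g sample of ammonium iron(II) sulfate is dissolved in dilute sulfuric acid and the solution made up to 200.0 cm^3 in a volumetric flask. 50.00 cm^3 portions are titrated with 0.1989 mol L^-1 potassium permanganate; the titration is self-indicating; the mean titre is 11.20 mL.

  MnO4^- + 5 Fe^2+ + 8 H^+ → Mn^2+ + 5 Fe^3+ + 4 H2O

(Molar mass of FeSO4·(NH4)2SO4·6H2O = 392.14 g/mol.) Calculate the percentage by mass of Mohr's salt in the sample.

n(KMnO4) per titration = 0.01120 × 0.1989 = 2.228 × 10^-3 mol
From the 5:1 ratio, n(FeSO4·(NH4)2SO4·6H2O) in each aliquot = 5/1 × 2.228 × 10^-3 = 0.01114 mol
n(FeSO4·(NH4)2SO4·6H2O) in the whole flask = 0.01114 × 200.0/50.00 = 0.04455 mol
mass of FeSO4·(NH4)2SO4·6H2O = 0.04455 × 392.14 = 17.47 g
% FeSO4·(NH4)2SO4·6H2O = 17.47 / 19.89 × 100 = 87.84 %

87.84 %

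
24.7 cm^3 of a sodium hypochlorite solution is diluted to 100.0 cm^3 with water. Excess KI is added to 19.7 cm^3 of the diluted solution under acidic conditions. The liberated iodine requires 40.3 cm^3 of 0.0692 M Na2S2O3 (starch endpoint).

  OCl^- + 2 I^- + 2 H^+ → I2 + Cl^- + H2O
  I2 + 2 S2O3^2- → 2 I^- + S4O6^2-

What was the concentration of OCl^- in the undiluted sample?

0.287 M

n(S2O3^2-) = 0.0403 × 0.0692 = 2.79 × 10^-3 mol
n(I2) = n(S2O3^2-)/2 = 1.39 × 10^-3 mol
n(OCl^-) in the aliquot = 1.39 × 10^-3 mol (1:1 ratio)
[OCl^-]_dilute = 1.39 × 10^-3 / 0.0197 = 0.0708 mol/L
[OCl^-]_original = 0.0708 × 100.0/24.7 = 0.287 mol/L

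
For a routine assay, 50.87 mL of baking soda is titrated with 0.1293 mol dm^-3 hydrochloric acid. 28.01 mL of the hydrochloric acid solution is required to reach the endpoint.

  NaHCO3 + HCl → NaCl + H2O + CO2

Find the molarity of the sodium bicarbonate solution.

n(HCl) = 0.02801 L × 0.1293 mol/L = 3.622 × 10^-3 mol
n(NaHCO3) = 3.622 × 10^-3 mol (1:1 mole ratio)
[NaHCO3] = 3.622 × 10^-3 mol / 0.05087 L = 0.07120 mol/L

0.07120 mol/L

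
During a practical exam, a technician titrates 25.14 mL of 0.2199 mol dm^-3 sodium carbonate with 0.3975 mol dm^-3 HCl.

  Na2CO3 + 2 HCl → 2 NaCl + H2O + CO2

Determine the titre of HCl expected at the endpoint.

27.82 mL

n(Na2CO3) = 0.02514 L × 0.2199 mol/L = 5.528 × 10^-3 mol
From the 2:1 stoichiometry, n(HCl) = 2/1 × 5.528 × 10^-3 = 0.01106 mol
V(HCl) = 0.01106 mol / 0.3975 mol/L = 0.02782 L = 27.82 mL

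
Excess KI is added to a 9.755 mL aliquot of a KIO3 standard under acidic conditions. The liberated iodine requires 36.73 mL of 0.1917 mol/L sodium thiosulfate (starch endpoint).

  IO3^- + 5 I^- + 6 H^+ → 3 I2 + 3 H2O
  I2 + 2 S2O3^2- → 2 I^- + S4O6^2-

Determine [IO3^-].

n(S2O3^2-) = 0.03673 × 0.1917 = 7.041 × 10^-3 mol
n(I2) = n(S2O3^2-)/2 = 3.521 × 10^-3 mol
From the 1:3 ratio, n(IO3^-) in the aliquot = 1/3 × 3.521 × 10^-3 = 1.174 × 10^-3 mol
[IO3^-] = 1.174 × 10^-3 / 0.009755 = 0.1203 mol/L

0.1203 mol/L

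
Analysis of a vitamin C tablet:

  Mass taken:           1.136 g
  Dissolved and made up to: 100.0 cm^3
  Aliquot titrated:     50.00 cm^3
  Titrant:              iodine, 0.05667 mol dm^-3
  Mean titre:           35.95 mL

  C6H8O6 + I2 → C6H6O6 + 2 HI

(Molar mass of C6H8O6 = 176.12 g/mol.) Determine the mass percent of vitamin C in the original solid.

63.17 %

n(I2) per titration = 0.03595 × 0.05667 = 2.037 × 10^-3 mol
n(C6H8O6) in each aliquot = 2.037 × 10^-3 mol (1:1 ratio)
n(C6H8O6) in the whole flask = 2.037 × 10^-3 × 100.0/50.00 = 4.075 × 10^-3 mol
mass of C6H8O6 = 4.075 × 10^-3 × 176.12 = 0.7176 g
% C6H8O6 = 0.7176 / 1.136 × 100 = 63.17 %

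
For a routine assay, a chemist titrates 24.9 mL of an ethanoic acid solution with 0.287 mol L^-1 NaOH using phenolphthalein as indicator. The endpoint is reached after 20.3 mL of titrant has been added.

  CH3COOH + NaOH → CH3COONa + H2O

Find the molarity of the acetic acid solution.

0.234 mol/L

n(NaOH) = 0.0203 L × 0.287 mol/L = 5.83 × 10^-3 mol
n(CH3COOH) = 5.83 × 10^-3 mol (1:1 mole ratio)
[CH3COOH] = 5.83 × 10^-3 mol / 0.0249 L = 0.234 mol/L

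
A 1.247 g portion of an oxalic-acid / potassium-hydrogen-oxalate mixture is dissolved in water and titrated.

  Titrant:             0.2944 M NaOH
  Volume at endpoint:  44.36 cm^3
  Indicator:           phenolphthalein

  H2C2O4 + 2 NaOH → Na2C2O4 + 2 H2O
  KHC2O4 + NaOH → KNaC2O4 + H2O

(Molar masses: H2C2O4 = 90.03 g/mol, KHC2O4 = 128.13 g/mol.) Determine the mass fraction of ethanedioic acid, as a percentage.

18.52 %

n(NaOH) = 0.04436 × 0.2944 = 0.01306 mol
Let x = n(H2C2O4), y = n(KHC2O4).
Titrant: 2x + 1y = 0.01306;  mass: 90.03x + 128.13y = 1.247
Solving, x = 2.565 × 10^-3 mol, y = 7.930 × 10^-3 mol
mass of H2C2O4 = 2.565 × 10^-3 × 90.03 = 0.2309 g
% H2C2O4 = 0.2309 / 1.247 × 100 = 18.52 %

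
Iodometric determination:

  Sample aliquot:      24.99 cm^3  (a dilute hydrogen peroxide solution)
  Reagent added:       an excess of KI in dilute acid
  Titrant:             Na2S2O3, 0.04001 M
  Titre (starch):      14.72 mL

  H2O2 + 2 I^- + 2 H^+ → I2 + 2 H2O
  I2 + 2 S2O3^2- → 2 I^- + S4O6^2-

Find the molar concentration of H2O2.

0.01178 M

n(S2O3^2-) = 0.01472 × 0.04001 = 5.889 × 10^-4 mol
n(I2) = n(S2O3^2-)/2 = 2.945 × 10^-4 mol
n(H2O2) in the aliquot = 2.945 × 10^-4 mol (1:1 ratio)
[H2O2] = 2.945 × 10^-4 / 0.02499 = 0.01178 mol/L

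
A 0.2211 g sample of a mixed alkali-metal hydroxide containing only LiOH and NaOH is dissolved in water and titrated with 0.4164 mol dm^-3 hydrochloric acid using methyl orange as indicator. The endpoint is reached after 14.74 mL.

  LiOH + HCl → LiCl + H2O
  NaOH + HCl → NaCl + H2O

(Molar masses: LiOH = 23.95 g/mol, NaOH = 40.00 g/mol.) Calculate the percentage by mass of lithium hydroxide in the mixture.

n(HCl) = 0.01474 × 0.4164 = 6.138 × 10^-3 mol
Let x = n(LiOH), y = n(NaOH).
Titrant: 1x + 1y = 6.138 × 10^-3;  mass: 23.95x + 40.00y = 0.2211
Solving, x = 1.521 × 10^-3 mol, y = 4.617 × 10^-3 mol
mass of LiOH = 1.521 × 10^-3 × 23.95 = 0.03642 g
% LiOH = 0.03642 / 0.2211 × 100 = 16.47 %

16.47 %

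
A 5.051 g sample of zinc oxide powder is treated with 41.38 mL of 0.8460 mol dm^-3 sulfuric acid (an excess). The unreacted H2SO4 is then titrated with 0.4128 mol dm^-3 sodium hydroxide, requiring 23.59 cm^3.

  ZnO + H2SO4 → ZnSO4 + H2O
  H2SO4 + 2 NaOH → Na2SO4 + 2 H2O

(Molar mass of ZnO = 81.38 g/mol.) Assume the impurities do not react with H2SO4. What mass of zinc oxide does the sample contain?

n(H2SO4) added = 0.04138 × 0.8460 = 0.03501 mol
n(NaOH) used in back-titration = 0.02359 × 0.4128 = 9.738 × 10^-3 mol
From the 1:2 ratio, n(H2SO4) left over = 1/2 × 9.738 × 10^-3 = 4.869 × 10^-3 mol
n(H2SO4) consumed by analyte = 0.03501 − 4.869 × 10^-3 = 0.03014 mol
n(ZnO) = 0.03014 mol (1:1 ratio)
mass of ZnO = 0.03014 × 81.38 = 2.453 g

2.453 g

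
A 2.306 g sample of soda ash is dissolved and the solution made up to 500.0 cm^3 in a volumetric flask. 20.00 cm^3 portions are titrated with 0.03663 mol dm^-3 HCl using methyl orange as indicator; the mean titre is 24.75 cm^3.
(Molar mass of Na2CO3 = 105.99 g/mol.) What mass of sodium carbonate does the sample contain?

1.201 g

Na2CO3 + 2 HCl → 2 NaCl + H2O + CO2
n(HCl) per titration = 0.02475 × 0.03663 = 9.066 × 10^-4 mol
From the 1:2 ratio, n(Na2CO3) in each aliquot = 1/2 × 9.066 × 10^-4 = 4.533 × 10^-4 mol
n(Na2CO3) in the whole flask = 4.533 × 10^-4 × 500.0/20.00 = 0.01133 mol
mass of Na2CO3 = 0.01133 × 105.99 = 1.201 g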